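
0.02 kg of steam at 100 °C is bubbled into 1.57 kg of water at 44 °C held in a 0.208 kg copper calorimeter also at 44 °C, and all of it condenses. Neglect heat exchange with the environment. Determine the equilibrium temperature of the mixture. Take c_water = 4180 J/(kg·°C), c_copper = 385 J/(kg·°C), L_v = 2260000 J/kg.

Conservation of energy gives ΣQ = 0:
steam→water at 100 °C releases m L_v = 0.02×2260000 = 45200; condensed water 100 °C→T: 83.6(T − 100); original water: 6562.6(T − 44); cup: 80.08(T − 44)
6726.3 T = 45200 + 8360 + 292278 = 345838
T ≈ 51.42 °C (< 100 °C, so full condensation is consistent).

T_f ≈ 51.4 °C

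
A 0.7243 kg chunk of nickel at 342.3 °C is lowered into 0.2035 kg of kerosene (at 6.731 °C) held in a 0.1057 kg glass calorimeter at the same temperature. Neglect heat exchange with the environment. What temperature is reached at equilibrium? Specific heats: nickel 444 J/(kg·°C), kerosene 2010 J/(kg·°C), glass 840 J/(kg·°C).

T_f ≈ 138.4 °C

Conservation of energy gives ΣQ = 0:
0.7243·444·(T − 342.3) + 0.2035·2010·(T − 6.731) + 0.1057·840·(T − 6.731) = 0
321.59(T − 342.3) + 409.03(T − 6.731) + 88.79(T − 6.731) = 0
(321.59 + 409.03 + 88.79) T = 321.59·342.3 + 409.03·6.731 + 88.79·6.731
T = 113431/819.41 ≈ 138.43 °C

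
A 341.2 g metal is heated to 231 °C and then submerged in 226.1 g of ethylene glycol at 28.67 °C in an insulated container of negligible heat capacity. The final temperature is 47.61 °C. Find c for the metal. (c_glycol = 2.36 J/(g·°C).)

Net heat exchanged in the isolated system is zero:
341.2·c·(47.61 − 231) + 226.1·2.36·(47.61 − 28.67) = 0
-62573 c = -10106
c = -10106/-62573 ≈ 0.1615 J/(g·°C)

c ≈ 0.162 J/(g·°C)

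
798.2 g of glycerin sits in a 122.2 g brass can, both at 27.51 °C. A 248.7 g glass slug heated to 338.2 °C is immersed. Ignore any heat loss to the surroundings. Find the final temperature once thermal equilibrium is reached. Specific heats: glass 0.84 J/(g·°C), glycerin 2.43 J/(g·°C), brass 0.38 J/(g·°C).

With ΣQ=0 the equilibrium temperature is the m·c-weighted mean:
T_f = (208.91·338.2 + 1939.6·27.51 + 46.44·27.51) / (208.91 + 1939.6 + 46.44)
    = 125289 / 2195 ≈ 57.08 °C

T_f ≈ 57.1 °C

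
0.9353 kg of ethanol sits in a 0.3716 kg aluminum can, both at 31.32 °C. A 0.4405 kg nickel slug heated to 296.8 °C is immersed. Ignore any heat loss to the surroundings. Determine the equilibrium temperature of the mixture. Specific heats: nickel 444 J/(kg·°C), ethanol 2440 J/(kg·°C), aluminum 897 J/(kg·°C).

Heat gained plus heat lost sum to zero:
0.4405·444·(T − 296.8) + 0.9353·2440·(T − 31.32) + 0.3716·897·(T − 31.32) = 0
195.58(T − 296.8) + 2282.1(T − 31.32) + 333.33(T − 31.32) = 0
(195.58 + 2282.1 + 333.33) T = 195.58·296.8 + 2282.1·31.32 + 333.33·31.32
T ≈ 49.79 °C

T_f ≈ 49.8 °C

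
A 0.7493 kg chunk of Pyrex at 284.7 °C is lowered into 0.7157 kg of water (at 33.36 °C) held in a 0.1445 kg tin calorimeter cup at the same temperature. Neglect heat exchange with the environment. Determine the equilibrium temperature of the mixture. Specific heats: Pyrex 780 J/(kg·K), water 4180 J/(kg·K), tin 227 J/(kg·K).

T_f ≈ 74.1 °C

T_f is the heat-capacity-weighted average of the initial temperatures:
T_f = (584.45·284.7 + 2991.6·33.36 + 32.8·33.36) / (584.45 + 2991.6 + 32.8)
    = 267289 / 3608.9 ≈ 74.06 °C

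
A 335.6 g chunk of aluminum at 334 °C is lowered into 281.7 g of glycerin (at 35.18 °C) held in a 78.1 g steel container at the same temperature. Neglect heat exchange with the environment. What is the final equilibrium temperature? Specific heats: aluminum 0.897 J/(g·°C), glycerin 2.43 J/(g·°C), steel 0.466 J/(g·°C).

T_f ≈ 123.2 °C

Let T be the final temperature. ΣQ_i = 0:
335.6·0.897·(T − 334) + 281.7·2.43·(T − 35.18) + 78.1·0.466·(T − 35.18) = 0
1022 T = 125907
T = 125907/1022 ≈ 123.20 °C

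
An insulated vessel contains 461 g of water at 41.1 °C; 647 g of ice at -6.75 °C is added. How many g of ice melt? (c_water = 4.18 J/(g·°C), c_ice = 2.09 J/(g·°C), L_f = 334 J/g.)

m_melted ≈ 210 g

Water can give up m c ΔT = 461·4.18·41.1 = 79199 J before reaching 0 °C.
Of that, 647·2.09·6.75 = 9127.6 J goes to bring the ice to 0 °C, leaving 70071 J.
Melting all 647 g of ice would need 647·334 = 216098 J.
Since 70071 < 216098 J, not all the ice melts; equilibrium is at 0 °C.
m_melted·334 = 70071  ⇒  m_melted ≈ 209.8 g.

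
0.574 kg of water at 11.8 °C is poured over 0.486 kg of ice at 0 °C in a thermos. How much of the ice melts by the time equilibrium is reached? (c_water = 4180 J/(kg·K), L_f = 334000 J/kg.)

Water can give up m c ΔT = 0.574·4180·11.8 = 28312 J before reaching 0 °C.
To melt every bit of ice: 0.486·334000 = 162324 J.
That's not enough to melt it all — equilibrium is at 0 °C with ice remaining.
m_melted·334000 = 28312  ⇒  m_melted ≈ 0.08477 kg.

m_melted ≈ 0.0848 kg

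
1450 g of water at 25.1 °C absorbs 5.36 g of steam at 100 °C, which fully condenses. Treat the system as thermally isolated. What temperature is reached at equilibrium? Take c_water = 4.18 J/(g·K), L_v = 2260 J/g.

Taking heat into each body as positive, Σ m c ΔT = 0:
condense steam: −5.36×2260 = −12114
  condensed water 100 °C→T: 22.4(T − 100)
  original water: 6061(T − 25.1)
6083.4 T = 12114 + 2240.5 + 152131 = 166485
T ≈ 27.37 °C (< 100 °C, so full condensation is consistent).

T_f ≈ 27.4 °C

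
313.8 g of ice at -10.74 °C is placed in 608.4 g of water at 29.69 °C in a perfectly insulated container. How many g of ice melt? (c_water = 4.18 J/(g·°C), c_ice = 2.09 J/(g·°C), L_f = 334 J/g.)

Cooling the water to 0 °C releases 608.4×4.18×29.69 = 75505 J.
Warming the ice to 0 °C takes 313.8×2.09×10.74 = 7043.7 J, leaving 68461 J for melting.
To melt every bit of ice: 313.8×334 = 104809 J.
68461 J < 104809 J, so only part of the ice melts and the system sits at 0 °C.
m_melted×334 = 68461  ⇒  m_melted ≈ 205 g.

m_melted ≈ 205 g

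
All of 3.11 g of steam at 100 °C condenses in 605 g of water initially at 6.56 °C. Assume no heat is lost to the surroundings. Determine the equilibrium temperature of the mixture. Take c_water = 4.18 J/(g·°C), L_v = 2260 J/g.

Let T be the final temperature. ΣQ_i = 0:
steam→water at 100 °C releases m L_v = 3.11×2260 = 7028.6; condensed water 100 °C→T: 13(T − 100); original water: 2528.9(T − 6.56)
2541.9 T = 7028.6 + 1300 + 16590 = 24918
T ≈ 9.80 °C — below 100 °C, confirming all the steam condensed.

T_f ≈ 9.8 °C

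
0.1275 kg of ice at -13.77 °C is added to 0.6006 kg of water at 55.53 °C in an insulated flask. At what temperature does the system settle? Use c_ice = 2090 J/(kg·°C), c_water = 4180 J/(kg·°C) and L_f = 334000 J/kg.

T_f ≈ 30.6 °C

Net heat exchanged in the isolated system is zero:
warm ice to 0 °C: 0.1275×2090×(0 − (-13.77)) = 3669.4
  melt ice: 0.1275×334000 = 42585
  meltwater 0→T: 0.1275×4180×T = 532.95 T
  water cools: 0.6006×4180×(T − 55.53) = 2510.5(T − 55.53)
3043.5 T = 139409 − 46254 = 93154
T ≈ 30.61 °C (positive, so assuming full melt was valid).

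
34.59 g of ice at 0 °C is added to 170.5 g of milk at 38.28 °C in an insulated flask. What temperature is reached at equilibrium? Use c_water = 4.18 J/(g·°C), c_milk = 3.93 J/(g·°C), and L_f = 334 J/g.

T_f ≈ 17.3 °C

Let T be the final temperature. ΣQ_i = 0:
fusion: m_ice L_f = 34.59×334 = 11553; warm the meltwater: 144.59 T; milk cools: 170.5×3.93×(T − 38.28) = 670.07(T − 38.28)
814.65 T = 25650 − 11553 = 14097
T ≈ 17.30 °C — above 0 °C, consistent with complete melting.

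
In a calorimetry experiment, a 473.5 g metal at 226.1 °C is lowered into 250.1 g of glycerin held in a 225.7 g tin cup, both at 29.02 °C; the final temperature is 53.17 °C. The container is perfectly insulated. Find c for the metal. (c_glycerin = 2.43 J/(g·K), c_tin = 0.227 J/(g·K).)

c ≈ 0.194 J/(g·K)

Net heat exchanged in the isolated system is zero:
473.5×c×(53.17 − 226.1) + 250.1×2.43×(53.17 − 29.02) + 225.7×0.227×(53.17 − 29.02) = 0
-81882 c = -15914
c = -15914/-81882 ≈ 0.1944 J/(g·K)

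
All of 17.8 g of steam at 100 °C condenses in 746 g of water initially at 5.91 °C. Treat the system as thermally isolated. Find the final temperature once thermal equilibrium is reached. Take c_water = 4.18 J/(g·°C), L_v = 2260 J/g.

T_f ≈ 20.7 °C

Setting the total heat transfer to zero:
steam→water at 100 °C releases m L_v = 17.8·2260 = 40228; condensed water 100 °C→T: 74.4(T − 100); water warms: 746·4.18·(T − 5.91) = 3118.3(T − 5.91)
3192.7 T = 40228 + 7440.4 + 18429 = 66097
T ≈ 20.70 °C — below 100 °C, confirming all the steam condensed.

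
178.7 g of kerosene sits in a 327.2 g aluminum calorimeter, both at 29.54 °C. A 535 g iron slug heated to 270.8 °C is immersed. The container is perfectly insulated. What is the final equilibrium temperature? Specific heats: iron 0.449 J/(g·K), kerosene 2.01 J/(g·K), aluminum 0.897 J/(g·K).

T_f ≈ 94.4 °C

Setting the total heat transfer to zero:
535·0.449·(T − 270.8) + 178.7·2.01·(T − 29.54) + 327.2·0.897·(T − 29.54) = 0
240.22(T − 270.8) + 359.19(T − 29.54) + 293.5(T − 29.54) = 0
892.9 T = 84331
T ≈ 94.45 °C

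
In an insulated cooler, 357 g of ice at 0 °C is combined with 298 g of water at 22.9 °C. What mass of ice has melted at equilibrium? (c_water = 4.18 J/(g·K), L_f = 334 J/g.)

m_melted ≈ 85.4 g

Heat available from the water dropping to 0 °C: 298×4.18×22.9 = 28525 J.
Fully melting the ice requires m_ice L_f = 357×334 = 119238 J.
28525 J < 119238 J, so only part of the ice melts and the system sits at 0 °C.
m_melted×334 = 28525  ⇒  m_melted ≈ 85.4 g.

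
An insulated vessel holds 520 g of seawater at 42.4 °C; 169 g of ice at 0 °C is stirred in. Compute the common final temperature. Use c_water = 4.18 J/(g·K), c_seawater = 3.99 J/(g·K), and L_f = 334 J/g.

T_f ≈ 11.3 °C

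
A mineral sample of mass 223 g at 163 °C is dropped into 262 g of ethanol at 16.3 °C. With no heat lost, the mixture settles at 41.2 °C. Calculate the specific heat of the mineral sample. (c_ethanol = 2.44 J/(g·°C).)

Setting the total heat transfer to zero:
223·c·(41.2 − 163) + 262·2.44·(41.2 − 16.3) = 0
-27161 c = -15918
c = -15918/-27161 ≈ 0.5861 J/(g·°C)

c ≈ 0.586 J/(g·°C)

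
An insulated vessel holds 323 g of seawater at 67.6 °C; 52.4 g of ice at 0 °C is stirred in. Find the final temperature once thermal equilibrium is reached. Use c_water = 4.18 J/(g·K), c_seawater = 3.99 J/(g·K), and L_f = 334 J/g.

T_f ≈ 46.2 °C

Energy conservation, ΣQ = 0:
latent heat to melt: 52.4·334 = 17502; meltwater 0→T: 52.4·4.18·T = 219.03 T; seawater cools: 323·3.99·(T − 67.6) = 1288.8(T − 67.6)
1507.8 T = 87121 − 17502 = 69619
T ≈ 46.17 °C (positive, so assuming full melt was valid).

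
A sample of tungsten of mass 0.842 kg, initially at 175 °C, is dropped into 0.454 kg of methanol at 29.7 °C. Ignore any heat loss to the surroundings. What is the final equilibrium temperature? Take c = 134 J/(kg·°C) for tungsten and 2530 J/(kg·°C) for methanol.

T_f ≈ 42.7 °C

Heat lost by the tungsten equals heat gained by the methanol:
0.842×134×(175 − T) = 0.454×2530×(T − 29.7)
112.83(175 − T) = 1148.6(T − 29.7)
1261.4 T = 53859  ⇒  T ≈ 42.70 °C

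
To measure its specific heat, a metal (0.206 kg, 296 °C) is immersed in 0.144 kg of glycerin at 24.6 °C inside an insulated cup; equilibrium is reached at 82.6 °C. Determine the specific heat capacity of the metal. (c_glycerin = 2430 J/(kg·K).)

c ≈ 462 J/(kg·K)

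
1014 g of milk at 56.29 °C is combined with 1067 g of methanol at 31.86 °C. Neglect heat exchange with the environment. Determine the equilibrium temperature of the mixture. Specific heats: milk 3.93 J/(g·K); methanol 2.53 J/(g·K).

T_f ≈ 46.4 °C

Net heat exchanged in the isolated system is zero:
1014·3.93·(T − 56.29) + 1067·2.53·(T − 31.86) = 0
6684.5 T = 310323
T = 310323 / 6684.5 = 46.4 °C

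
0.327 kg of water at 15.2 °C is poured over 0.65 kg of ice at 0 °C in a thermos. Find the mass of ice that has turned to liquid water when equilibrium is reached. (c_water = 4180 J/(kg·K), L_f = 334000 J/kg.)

m_melted ≈ 0.0622 kg

Water can give up m c ΔT = 0.327·4180·15.2 = 20776 J before reaching 0 °C.
Fully melting the ice requires m_ice L_f = 0.65·334000 = 217100 J.
20776 J < 217100 J, so only part of the ice melts and the system sits at 0 °C.
m_melt = 20776 / L_f = 0.0622 kg.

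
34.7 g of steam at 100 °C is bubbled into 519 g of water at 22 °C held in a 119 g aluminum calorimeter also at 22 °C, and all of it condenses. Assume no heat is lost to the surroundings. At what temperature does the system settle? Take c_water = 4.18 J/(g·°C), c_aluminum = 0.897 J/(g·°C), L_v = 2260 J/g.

T_f ≈ 59.1 °C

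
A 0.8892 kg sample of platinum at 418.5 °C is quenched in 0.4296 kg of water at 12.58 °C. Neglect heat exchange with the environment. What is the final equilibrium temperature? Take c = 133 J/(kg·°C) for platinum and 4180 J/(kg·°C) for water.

T_f ≈ 37.7 °C

|Q_platinum| = |Q_water|:
0.8892·133·(418.5 − T) = 0.4296·4180·(T − 12.58)
118.26(418.5 − T) = 1795.7(T − 12.58)
1914 T = 72084  ⇒  T ≈ 37.66 °C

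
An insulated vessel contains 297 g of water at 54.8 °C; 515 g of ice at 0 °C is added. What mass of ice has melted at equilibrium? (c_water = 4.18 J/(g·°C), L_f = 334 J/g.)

Heat available from the water dropping to 0 °C: 297×4.18×54.8 = 68032 J.
Fully melting the ice requires m_ice L_f = 515×334 = 172010 J.
Since 68032 < 172010 J, not all the ice melts; equilibrium is at 0 °C.
m_melted×334 = 68032  ⇒  m_melted ≈ 203.7 g.

m_melted ≈ 204 g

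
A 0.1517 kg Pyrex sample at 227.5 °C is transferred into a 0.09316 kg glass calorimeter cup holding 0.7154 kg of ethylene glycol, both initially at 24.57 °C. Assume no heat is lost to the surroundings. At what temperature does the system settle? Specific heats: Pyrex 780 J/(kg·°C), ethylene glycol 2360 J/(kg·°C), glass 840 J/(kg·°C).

T_f ≈ 37.3 °C

T_f is the heat-capacity-weighted average of the initial temperatures:
T_f = (118.33*227.5 + 1688.3*24.57 + 78.25*24.57) / (118.33 + 1688.3 + 78.25)
    = 70324 / 1884.9 ≈ 37.31 °C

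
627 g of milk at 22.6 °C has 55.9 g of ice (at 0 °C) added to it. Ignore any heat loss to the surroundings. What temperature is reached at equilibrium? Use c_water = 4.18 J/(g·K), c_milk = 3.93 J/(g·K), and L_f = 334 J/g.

Conservation of energy gives ΣQ = 0:
fusion: m_ice L_f = 55.9×334 = 18671
  warm the meltwater: 233.66 T
  milk: 2464.1(T − 22.6)
2697.8 T = 55689 − 18671 = 37018
T ≈ 13.72 °C. Since T > 0 °C, the all-ice-melts assumption holds.

T_f ≈ 13.7 °C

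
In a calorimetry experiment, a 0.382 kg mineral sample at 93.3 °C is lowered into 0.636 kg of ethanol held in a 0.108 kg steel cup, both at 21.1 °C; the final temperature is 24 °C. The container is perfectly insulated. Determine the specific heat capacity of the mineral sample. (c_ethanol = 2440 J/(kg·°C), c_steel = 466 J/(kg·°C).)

Let T be the final temperature. ΣQ_i = 0:
0.382·c·(24 − 93.3) + 0.636·2440·(24 − 21.1) + 0.108·466·(24 − 21.1) = 0
-26.47 c = -4646.3
c = -4646.3/-26.47 ≈ 175.5 J/(kg·°C)

c ≈ 176 J/(kg·°C)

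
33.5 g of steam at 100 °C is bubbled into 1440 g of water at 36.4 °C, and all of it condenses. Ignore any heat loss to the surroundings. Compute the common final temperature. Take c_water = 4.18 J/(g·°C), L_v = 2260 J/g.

T_f ≈ 50.1 °C

Setting the total heat transfer to zero:
latent heat released on condensation: 33.5·2260 = 75710; condensate cools 100→T: 33.5·4.18·(T − 100) = 140.03(T − 100); original water: 6019.2(T − 36.4)
6159.2 T = 75710 + 14003 + 219099 = 308812
T ≈ 50.14 °C — below 100 °C, confirming all the steam condensed.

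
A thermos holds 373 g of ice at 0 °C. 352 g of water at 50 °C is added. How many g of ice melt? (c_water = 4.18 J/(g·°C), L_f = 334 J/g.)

m_melted ≈ 220 g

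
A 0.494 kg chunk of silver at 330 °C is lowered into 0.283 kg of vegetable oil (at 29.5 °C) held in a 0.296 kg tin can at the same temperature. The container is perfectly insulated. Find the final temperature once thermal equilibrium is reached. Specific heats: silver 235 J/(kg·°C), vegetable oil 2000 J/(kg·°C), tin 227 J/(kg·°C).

T_f ≈ 76.1 °C

Heat gained plus heat lost sum to zero:
0.494·235·(T − 330) + 0.283·2000·(T − 29.5) + 0.296·227·(T − 29.5) = 0
116.09(T − 330) + 566(T − 29.5) + 67.19(T − 29.5) = 0
749.28 T = 56989
T = 56989 / 749.28 = 76.1 °C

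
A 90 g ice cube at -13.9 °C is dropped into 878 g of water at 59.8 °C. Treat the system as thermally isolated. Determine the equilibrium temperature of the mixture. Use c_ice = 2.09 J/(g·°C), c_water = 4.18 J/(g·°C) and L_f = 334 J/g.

T_f ≈ 46.2 °C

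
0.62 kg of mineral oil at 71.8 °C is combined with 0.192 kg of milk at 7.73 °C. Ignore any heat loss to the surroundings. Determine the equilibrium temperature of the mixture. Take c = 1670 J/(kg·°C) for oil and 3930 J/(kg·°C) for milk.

T_f ≈ 44.8 °C

T_f = Σ m_i c_i T_i / Σ m_i c_i:
T_f = (1035.4·71.8 + 754.56·7.73) / (1035.4 + 754.56)
    = 80174 / 1790 ≈ 44.79 °C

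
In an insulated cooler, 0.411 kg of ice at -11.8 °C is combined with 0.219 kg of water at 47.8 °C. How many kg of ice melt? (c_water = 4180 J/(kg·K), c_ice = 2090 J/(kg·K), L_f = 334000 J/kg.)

Heat available from the water dropping to 0 °C: 0.219·4180·47.8 = 43757 J.
Of that, 0.411·2090·11.8 = 10136 J goes to bring the ice to 0 °C, leaving 33621 J.
Melting all 0.411 kg of ice would need 0.411·334000 = 137274 J.
That's not enough to melt it all — equilibrium is at 0 °C with ice remaining.
m_melted·334000 = 33621  ⇒  m_melted ≈ 0.1007 kg.

m_melted ≈ 0.101 kg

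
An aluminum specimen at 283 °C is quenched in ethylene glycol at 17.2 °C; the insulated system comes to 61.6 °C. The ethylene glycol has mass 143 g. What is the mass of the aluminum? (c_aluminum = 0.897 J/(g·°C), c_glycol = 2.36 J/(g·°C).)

Heat lost by the aluminum = heat gained by the glycol:
m·0.897·(283 − 61.6) = 143·2.36·(61.6 − 17.2)
198.6 m = 14984  ⇒  m ≈ 75.45 g

m ≈ 75.5 g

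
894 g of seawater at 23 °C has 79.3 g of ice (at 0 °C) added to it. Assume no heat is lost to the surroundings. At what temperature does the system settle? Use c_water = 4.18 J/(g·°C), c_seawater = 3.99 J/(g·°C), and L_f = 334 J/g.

T_f ≈ 14.3 °C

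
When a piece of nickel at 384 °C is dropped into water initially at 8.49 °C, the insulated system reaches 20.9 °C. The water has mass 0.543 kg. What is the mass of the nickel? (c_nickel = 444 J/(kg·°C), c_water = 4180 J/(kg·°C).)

m ≈ 0.175 kg

|Q_nickel| = |Q_water|:
m×444×(384 − 20.9) = 0.543×4180×(20.9 − 8.49)
161216 m = 28167  ⇒  m ≈ 0.1747 kg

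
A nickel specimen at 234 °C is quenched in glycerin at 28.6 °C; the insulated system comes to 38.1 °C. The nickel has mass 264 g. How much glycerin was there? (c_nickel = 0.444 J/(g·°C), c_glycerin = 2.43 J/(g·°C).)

m ≈ 995 g

Heat lost by the nickel = heat gained by the glycerin:
264×0.444×(234 − 38.1) = m×2.43×(38.1 − 28.6)
23.09 m = 22963  ⇒  m ≈ 994.7 g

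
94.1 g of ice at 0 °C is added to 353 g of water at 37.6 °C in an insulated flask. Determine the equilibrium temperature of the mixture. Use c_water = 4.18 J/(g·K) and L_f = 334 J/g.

T_f ≈ 12.9 °C

Net heat exchanged in the isolated system is zero:
fusion: m_ice L_f = 94.1×334 = 31429
  warm the meltwater: 393.34 T
  water cools: 353×4.18×(T − 37.6) = 1475.5(T − 37.6)
1868.9 T = 55480 − 31429 = 24051
T ≈ 12.87 °C (positive, so assuming full melt was valid).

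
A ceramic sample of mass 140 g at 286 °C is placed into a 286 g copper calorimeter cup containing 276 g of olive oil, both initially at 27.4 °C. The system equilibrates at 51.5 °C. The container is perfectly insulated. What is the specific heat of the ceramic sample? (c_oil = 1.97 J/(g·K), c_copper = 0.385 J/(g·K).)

c ≈ 0.48 J/(g·K)

Let T be the final temperature. ΣQ_i = 0:
140·c·(51.5 − 286) + 276·1.97·(51.5 − 27.4) + 286·0.385·(51.5 − 27.4) = 0
-32830 c = -15757
c = -15757/-32830 ≈ 0.48 J/(g·K)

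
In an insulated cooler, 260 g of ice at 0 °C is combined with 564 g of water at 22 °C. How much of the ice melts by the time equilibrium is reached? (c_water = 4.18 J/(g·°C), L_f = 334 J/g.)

m_melted ≈ 155 g

Cooling the water to 0 °C releases 564×4.18×22 = 51865 J.
Melting all 260 g of ice would need 260×334 = 86840 J.
Since 51865 < 86840 J, not all the ice melts; equilibrium is at 0 °C.
Mass melted = 51865/334 ≈ 155.3 g.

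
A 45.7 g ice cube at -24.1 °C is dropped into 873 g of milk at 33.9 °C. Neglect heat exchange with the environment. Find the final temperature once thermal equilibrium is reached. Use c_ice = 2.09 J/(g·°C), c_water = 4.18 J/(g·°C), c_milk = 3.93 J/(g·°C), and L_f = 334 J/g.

Sum of m c ΔT and latent-heat terms is zero:
ice -24.1→0 °C: 45.7·2.09·24.1 = 2301.9; fusion: m_ice L_f = 45.7·334 = 15264; meltwater 0→T: 45.7·4.18·T = 191.03 T; milk: 3430.9(T − 33.9)
3621.9 T = 116307 − 17566 = 98742
T ≈ 27.26 °C (positive, so assuming full melt was valid).

T_f ≈ 27.3 °C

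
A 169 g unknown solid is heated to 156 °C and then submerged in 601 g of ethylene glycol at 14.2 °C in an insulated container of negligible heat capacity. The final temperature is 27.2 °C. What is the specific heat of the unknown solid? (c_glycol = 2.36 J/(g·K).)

c ≈ 0.847 J/(g·K)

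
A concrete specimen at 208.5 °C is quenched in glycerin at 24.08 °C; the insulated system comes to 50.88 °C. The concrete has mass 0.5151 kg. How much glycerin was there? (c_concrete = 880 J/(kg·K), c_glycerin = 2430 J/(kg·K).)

Heat lost by the concrete = heat gained by the glycerin:
0.5151·880·(208.5 − 50.88) = m·2430·(50.88 − 24.08)
65124 m = 71447  ⇒  m ≈ 1.097 kg

m ≈ 1.1 kg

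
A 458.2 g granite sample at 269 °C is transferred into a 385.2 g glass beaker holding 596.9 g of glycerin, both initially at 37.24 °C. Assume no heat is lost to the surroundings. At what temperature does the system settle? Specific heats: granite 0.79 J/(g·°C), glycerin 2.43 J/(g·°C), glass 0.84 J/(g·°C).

Taking heat into each body as positive, Σ m c ΔT = 0:
458.2×0.79×(T − 269) + 596.9×2.43×(T − 37.24) + 385.2×0.84×(T − 37.24) = 0
361.98(T − 269) + 1450.5(T − 37.24) + 323.57(T − 37.24) = 0
2136 T = 163437
T = 163437 / 2136 = 76.5 °C

T_f ≈ 76.5 °C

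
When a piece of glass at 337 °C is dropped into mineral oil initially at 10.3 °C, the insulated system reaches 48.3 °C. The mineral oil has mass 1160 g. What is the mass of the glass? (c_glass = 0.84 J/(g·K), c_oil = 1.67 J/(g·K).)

m ≈ 304 g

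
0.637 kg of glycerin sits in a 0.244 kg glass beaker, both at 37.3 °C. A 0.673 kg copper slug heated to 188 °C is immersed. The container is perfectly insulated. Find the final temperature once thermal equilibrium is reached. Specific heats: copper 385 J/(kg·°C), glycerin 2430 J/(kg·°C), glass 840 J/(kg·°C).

Conservation of energy gives ΣQ = 0:
0.673×385×(T − 188) + 0.637×2430×(T − 37.3) + 0.244×840×(T − 37.3) = 0
259.11(T − 188) + 1547.9(T − 37.3) + 204.96(T − 37.3) = 0
(259.11 + 1547.9 + 204.96) T = 259.11×188 + 1547.9×37.3 + 204.96×37.3
T = 114094 / 2012 = 56.7 °C

T_f ≈ 56.7 °C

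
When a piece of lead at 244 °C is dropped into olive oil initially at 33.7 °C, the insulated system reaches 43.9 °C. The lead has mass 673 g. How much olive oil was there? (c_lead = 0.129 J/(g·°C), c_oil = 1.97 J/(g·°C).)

|Q_lead| = |Q_oil|:
673×0.129×(244 − 43.9) = m×1.97×(43.9 − 33.7)
20.09 m = 17372  ⇒  m ≈ 864.5 g

m ≈ 865 g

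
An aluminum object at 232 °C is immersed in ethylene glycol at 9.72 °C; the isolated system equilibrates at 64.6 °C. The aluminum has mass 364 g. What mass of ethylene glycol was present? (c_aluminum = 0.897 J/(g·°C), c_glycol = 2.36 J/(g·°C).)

m ≈ 422 g

Setting the total heat transfer to zero:
364×0.897×(64.6 − 232) + m×2.36×(64.6 − 9.72) = 0
129.52 m = 54657
m = 54657/129.52 ≈ 422 g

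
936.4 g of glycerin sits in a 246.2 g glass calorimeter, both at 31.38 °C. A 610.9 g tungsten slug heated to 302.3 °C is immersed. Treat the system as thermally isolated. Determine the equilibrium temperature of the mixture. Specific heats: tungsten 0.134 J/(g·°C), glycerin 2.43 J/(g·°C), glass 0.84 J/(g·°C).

T_f ≈ 40.0 °C

Let T be the final temperature. ΣQ_i = 0:
610.9·0.134·(T − 302.3) + 936.4·2.43·(T − 31.38) + 246.2·0.84·(T − 31.38) = 0
81.86(T − 302.3) + 2275.5(T − 31.38) + 206.81(T − 31.38) = 0
2564.1 T = 102640
T = 102640/2564.1 ≈ 40.03 °C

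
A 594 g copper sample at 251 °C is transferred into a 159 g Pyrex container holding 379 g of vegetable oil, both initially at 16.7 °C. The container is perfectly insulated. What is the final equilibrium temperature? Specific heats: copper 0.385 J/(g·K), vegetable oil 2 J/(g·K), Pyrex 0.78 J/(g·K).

Energy conservation, ΣQ = 0:
594·0.385·(T − 251) + 379·2·(T − 16.7) + 159·0.78·(T − 16.7) = 0
228.69(T − 251) + 758(T − 16.7) + 124.02(T − 16.7) = 0
1110.7 T = 72131
T = 72131 / 1110.7 = 64.9 °C

T_f ≈ 64.9 °C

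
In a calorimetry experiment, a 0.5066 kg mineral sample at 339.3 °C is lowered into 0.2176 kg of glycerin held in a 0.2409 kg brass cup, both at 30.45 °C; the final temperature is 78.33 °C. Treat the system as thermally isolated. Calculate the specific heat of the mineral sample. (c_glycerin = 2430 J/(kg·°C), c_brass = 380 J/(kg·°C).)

c ≈ 225 J/(kg·°C)

Setting the total heat transfer to zero:
0.5066·c·(78.33 − 339.3) + 0.2176·2430·(78.33 − 30.45) + 0.2409·380·(78.33 − 30.45) = 0
-132.21 c = -29700
c = -29700/-132.21 ≈ 224.7 J/(kg·°C)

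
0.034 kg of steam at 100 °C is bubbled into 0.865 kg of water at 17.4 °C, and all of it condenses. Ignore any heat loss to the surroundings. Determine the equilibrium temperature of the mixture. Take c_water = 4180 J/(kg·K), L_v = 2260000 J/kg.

T_f ≈ 41.0 °C

Conservation of energy gives ΣQ = 0:
steam→water at 100 °C releases m L_v = 0.034×2260000 = 76840
  condensate cools 100→T: 0.034×4180×(T − 100) = 142.12(T − 100)
  original water: 3615.7(T − 17.4)
3757.8 T = 76840 + 14212 + 62913 = 153965
T ≈ 40.97 °C (< 100 °C, so full condensation is consistent).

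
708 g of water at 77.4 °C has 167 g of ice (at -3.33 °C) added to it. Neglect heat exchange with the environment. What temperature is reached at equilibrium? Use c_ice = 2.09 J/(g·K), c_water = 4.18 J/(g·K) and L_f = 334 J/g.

T_f ≈ 47.1 °C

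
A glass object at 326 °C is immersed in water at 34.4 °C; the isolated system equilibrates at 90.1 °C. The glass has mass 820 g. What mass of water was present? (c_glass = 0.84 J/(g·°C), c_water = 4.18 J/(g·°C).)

Setting the total heat transfer to zero:
820×0.84×(90.1 − 326) + m×4.18×(90.1 − 34.4) = 0
232.83 m = 162488
m = 162488/232.83 ≈ 697.9 g

m ≈ 698 g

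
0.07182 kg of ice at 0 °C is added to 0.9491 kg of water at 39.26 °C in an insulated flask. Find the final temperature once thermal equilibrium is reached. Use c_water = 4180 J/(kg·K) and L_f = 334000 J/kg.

Conservation of energy gives ΣQ = 0:
melt ice: 0.07182·334000 = 23988
  meltwater 0→T: 0.07182·4180·T = 300.21 T
  water: 3967.2(T − 39.26)
4267.4 T = 155754 − 23988 = 131766
T ≈ 30.88 °C. Since T > 0 °C, the all-ice-melts assumption holds.

T_f ≈ 30.9 °C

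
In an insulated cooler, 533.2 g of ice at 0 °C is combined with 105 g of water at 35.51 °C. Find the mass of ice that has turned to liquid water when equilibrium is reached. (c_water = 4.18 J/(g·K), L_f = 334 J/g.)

m_melted ≈ 46.7 g

Cooling the water to 0 °C releases 105·4.18·35.51 = 15585 J.
To melt every bit of ice: 533.2·334 = 178089 J.
Since 15585 < 178089 J, not all the ice melts; equilibrium is at 0 °C.
Mass melted = 15585/334 ≈ 46.66 g.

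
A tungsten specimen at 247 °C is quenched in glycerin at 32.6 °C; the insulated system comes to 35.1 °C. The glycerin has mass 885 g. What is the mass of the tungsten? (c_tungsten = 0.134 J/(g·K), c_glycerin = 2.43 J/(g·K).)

Setting the total heat transfer to zero:
m·0.134·(35.1 − 247) + 885·2.43·(35.1 − 32.6) = 0
-28.39 m = -5376.4
m = -5376.4/-28.39 ≈ 189.3 g

m ≈ 189 g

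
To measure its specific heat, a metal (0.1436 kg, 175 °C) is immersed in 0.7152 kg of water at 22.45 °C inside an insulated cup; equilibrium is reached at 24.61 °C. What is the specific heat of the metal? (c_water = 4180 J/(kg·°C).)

c ≈ 299 J/(kg·°C)

m_s c (T_s − T_f) = m_water c_water (T_f − T_0):
0.1436·c·(175 − 24.61) = 0.7152·4180·(24.61 − 22.45)
21.6 c = 6457.4  ⇒  c ≈ 299 J/(kg·°C)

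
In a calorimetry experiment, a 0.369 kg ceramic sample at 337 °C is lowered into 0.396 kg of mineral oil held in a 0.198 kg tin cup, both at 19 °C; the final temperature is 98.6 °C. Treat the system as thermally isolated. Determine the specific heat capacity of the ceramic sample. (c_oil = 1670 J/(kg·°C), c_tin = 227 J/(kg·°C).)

Net heat exchanged in the isolated system is zero:
0.369×c×(98.6 − 337) + 0.396×1670×(98.6 − 19) + 0.198×227×(98.6 − 19) = 0
-87.97 c = -56219
c = -56219/-87.97 ≈ 639.1 J/(kg·°C)

c ≈ 639 J/(kg·°C)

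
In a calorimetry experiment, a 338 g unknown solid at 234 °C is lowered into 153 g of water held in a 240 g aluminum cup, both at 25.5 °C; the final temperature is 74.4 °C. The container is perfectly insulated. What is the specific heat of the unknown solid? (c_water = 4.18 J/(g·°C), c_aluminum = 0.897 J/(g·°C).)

c ≈ 0.775 J/(g·°C)

Net heat exchanged in the isolated system is zero:
338×c×(74.4 − 234) + 153×4.18×(74.4 − 25.5) + 240×0.897×(74.4 − 25.5) = 0
-53945 c = -41801
c = -41801/-53945 ≈ 0.7749 J/(g·°C)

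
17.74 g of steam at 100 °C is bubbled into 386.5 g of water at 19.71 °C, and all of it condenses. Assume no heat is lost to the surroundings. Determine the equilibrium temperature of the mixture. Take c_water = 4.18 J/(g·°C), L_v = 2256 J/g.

Sum of m c ΔT and latent-heat terms is zero:
condense steam: −17.74×2256 = −40021; condensate cools 100→T: 17.74×4.18×(T − 100) = 74.15(T − 100); original water: 1615.6(T − 19.71)
1689.7 T = 40021 + 7415.3 + 31843 = 79280
T ≈ 46.92 °C (< 100 °C, so full condensation is consistent).

T_f ≈ 46.9 °C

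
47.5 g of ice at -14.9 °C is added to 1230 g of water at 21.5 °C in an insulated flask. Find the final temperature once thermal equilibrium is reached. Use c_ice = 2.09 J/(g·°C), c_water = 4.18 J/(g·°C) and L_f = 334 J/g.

Energy conservation, ΣQ = 0:
ice -14.9→0 °C: 47.5×2.09×14.9 = 1479.2; latent heat to melt: 47.5×334 = 15865; meltwater 0→T: 47.5×4.18×T = 198.55 T; water: 5141.4(T − 21.5)
5339.9 T = 110540 − 17344 = 93196
T ≈ 17.45 °C (positive, so assuming full melt was valid).

T_f ≈ 17.5 °C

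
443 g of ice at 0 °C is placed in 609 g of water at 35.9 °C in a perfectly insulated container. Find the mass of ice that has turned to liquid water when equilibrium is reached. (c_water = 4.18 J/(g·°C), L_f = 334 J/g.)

Cooling the water to 0 °C releases 609×4.18×35.9 = 91388 J.
Melting all 443 g of ice would need 443×334 = 147962 J.
That's not enough to melt it all — equilibrium is at 0 °C with ice remaining.
Mass melted = 91388/334 ≈ 273.6 g.

m_melted ≈ 274 g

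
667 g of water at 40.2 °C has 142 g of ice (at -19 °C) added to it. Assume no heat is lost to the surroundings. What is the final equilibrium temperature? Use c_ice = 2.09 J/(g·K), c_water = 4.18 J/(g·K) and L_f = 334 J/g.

T_f ≈ 17.5 °C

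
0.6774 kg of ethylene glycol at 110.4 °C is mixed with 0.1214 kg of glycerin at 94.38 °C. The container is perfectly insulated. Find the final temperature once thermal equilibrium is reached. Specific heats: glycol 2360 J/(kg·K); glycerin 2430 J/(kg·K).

T_f is the heat-capacity-weighted average of the initial temperatures:
T_f = (1598.7*110.4 + 295*94.38) / (1598.7 + 295)
    = 204335 / 1893.7 ≈ 107.90 °C

T_f ≈ 107.9 °C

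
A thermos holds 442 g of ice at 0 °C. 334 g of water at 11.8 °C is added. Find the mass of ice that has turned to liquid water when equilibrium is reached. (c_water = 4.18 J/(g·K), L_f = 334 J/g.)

m_melted ≈ 49.3 g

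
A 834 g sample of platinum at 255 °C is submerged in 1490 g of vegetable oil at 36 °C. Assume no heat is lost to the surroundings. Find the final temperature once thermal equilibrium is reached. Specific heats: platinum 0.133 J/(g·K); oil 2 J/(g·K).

T_f ≈ 43.9 °C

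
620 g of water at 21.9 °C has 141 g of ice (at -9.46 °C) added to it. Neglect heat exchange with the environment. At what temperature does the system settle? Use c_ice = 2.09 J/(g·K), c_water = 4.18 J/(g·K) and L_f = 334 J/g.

Net heat exchanged in the isolated system is zero:
ice -9.46→0 °C: 141·2.09·9.46 = 2787.8; melt ice: 141·334 = 47094; meltwater 0→T: 141·4.18·T = 589.38 T; water cools: 620·4.18·(T − 21.9) = 2591.6(T − 21.9)
3181 T = 56756 − 49882 = 6874.3
T ≈ 2.16 °C. Since T > 0 °C, the all-ice-melts assumption holds.

T_f ≈ 2.2 °C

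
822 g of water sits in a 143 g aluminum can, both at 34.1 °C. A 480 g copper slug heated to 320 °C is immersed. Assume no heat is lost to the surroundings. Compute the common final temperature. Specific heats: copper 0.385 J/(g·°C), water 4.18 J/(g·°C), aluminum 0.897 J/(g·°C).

T_f ≈ 48.2 °C

Energy conservation, ΣQ = 0:
480·0.385·(T − 320) + 822·4.18·(T − 34.1) + 143·0.897·(T − 34.1) = 0
(184.8 + 3436 + 128.27) T = 184.8·320 + 3436·34.1 + 128.27·34.1
T = 180676/3749 ≈ 48.19 °C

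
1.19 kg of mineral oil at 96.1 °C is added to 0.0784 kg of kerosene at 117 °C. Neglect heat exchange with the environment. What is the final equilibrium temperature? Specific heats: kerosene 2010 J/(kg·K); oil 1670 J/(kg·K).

T_f ≈ 97.6 °C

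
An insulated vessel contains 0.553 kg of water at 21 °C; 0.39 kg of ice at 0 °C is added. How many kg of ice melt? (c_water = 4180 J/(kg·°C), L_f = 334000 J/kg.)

m_melted ≈ 0.145 kg

Cooling the water to 0 °C releases 0.553·4180·21 = 48542 J.
Melting all 0.39 kg of ice would need 0.39·334000 = 130260 J.
That's not enough to melt it all — equilibrium is at 0 °C with ice remaining.
m_melted·334000 = 48542  ⇒  m_melted ≈ 0.1453 kg.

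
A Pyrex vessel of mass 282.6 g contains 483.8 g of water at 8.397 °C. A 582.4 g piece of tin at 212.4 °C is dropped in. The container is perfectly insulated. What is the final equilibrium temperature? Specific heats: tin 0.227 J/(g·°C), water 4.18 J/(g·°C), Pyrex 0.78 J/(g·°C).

T_f ≈ 19.8 °C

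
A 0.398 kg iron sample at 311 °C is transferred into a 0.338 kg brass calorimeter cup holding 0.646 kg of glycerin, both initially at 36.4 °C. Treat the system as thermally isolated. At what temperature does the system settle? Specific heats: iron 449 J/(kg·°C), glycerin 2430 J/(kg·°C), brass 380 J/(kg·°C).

Conservation of energy gives ΣQ = 0:
0.398*449*(T − 311) + 0.646*2430*(T − 36.4) + 0.338*380*(T − 36.4) = 0
178.7(T − 311) + 1569.8(T − 36.4) + 128.44(T − 36.4) = 0
(178.7 + 1569.8 + 128.44) T = 178.7*311 + 1569.8*36.4 + 128.44*36.4
T ≈ 62.54 °C

T_f ≈ 62.5 °C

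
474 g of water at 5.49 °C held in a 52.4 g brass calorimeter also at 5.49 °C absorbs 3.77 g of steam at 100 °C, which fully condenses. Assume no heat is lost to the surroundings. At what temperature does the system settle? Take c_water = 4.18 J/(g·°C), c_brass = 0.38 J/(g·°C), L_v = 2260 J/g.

Energy balance with sensible and latent terms:
latent heat released on condensation: 3.77×2260 = 8520.2
  condensate cools 100→T: 3.77×4.18×(T − 100) = 15.76(T − 100)
  water warms: 474×4.18×(T − 5.49) = 1981.3(T − 5.49)
  cup: 19.91(T − 5.49)
2017 T = 8520.2 + 1575.9 + 10987 = 21083
T ≈ 10.45 °C (< 100 °C, so full condensation is consistent).

T_f ≈ 10.5 °C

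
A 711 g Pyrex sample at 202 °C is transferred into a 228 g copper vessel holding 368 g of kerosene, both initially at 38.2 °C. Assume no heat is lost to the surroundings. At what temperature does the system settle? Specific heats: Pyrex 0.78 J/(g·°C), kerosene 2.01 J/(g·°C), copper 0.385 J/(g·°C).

T_f ≈ 103.9 °C

Heat gained plus heat lost sum to zero:
711·0.78·(T − 202) + 368·2.01·(T − 38.2) + 228·0.385·(T − 38.2) = 0
554.58(T − 202) + 739.68(T − 38.2) + 87.78(T − 38.2) = 0
(554.58 + 739.68 + 87.78) T = 554.58·202 + 739.68·38.2 + 87.78·38.2
T ≈ 103.93 °C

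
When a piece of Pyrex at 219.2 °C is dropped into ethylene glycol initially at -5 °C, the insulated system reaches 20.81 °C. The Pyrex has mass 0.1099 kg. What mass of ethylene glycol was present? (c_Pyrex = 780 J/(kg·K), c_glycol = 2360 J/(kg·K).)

m ≈ 0.279 kg

Heat lost by the Pyrex = heat gained by the glycol:
0.1099×780×(219.2 − 20.81) = m×2360×(20.81 − (-5))
60912 m = 17006  ⇒  m ≈ 0.2792 kg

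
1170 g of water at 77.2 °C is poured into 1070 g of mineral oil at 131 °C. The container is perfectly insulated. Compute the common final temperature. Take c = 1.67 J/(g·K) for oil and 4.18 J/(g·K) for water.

T_f ≈ 91.6 °C

Set heat shed by the hot body equal to heat absorbed by the cold body:
1070×1.67×(131 − T) = 1170×4.18×(T − 77.2)
1786.9(131 − T) = 4890.6(T − 77.2)
6677.5 T = 611638  ⇒  T ≈ 91.60 °C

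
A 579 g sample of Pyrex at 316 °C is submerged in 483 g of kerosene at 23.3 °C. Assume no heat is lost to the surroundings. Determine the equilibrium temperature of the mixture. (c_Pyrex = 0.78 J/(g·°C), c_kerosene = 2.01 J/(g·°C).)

T_f ≈ 116.2 °C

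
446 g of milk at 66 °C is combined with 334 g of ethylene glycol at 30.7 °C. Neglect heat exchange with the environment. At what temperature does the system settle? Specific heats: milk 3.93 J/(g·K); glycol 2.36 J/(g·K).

T_f ≈ 55.0 °C

T_f = Σ m_i c_i T_i / Σ m_i c_i:
T_f = (1752.8·66 + 788.24·30.7) / (1752.8 + 788.24)
    = 139882 / 2541 ≈ 55.05 °C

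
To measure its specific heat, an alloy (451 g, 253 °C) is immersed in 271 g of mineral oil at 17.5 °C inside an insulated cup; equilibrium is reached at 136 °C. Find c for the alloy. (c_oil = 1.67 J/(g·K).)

c ≈ 1.02 J/(g·K)

Heat lost by the alloy = heat gained by the oil:
451·c·(253 − 136) = 271·1.67·(136 − 17.5)
52767 c = 53630  ⇒  c ≈ 1.016 J/(g·K)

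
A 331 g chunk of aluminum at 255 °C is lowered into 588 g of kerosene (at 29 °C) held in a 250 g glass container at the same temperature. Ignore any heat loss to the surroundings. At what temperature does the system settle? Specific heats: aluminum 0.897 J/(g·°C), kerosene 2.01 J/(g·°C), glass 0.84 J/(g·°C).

Taking heat into each body as positive, Σ m c ΔT = 0:
331×0.897×(T − 255) + 588×2.01×(T − 29) + 250×0.84×(T − 29) = 0
(296.91 + 1181.9 + 210) T = 296.91×255 + 1181.9×29 + 210×29
T = 116076 / 1688.8 = 68.7 °C

T_f ≈ 68.7 °C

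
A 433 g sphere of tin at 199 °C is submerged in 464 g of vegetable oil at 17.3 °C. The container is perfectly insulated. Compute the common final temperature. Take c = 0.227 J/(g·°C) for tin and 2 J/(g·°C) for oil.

Energy conservation, ΣQ = 0:
433·0.227·(T − 199) + 464·2·(T − 17.3) = 0
98.29(T − 199) + 928(T − 17.3) = 0
1026.3 T = 35614
T = 35614 / 1026.3 = 34.7 °C

T_f ≈ 34.7 °C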